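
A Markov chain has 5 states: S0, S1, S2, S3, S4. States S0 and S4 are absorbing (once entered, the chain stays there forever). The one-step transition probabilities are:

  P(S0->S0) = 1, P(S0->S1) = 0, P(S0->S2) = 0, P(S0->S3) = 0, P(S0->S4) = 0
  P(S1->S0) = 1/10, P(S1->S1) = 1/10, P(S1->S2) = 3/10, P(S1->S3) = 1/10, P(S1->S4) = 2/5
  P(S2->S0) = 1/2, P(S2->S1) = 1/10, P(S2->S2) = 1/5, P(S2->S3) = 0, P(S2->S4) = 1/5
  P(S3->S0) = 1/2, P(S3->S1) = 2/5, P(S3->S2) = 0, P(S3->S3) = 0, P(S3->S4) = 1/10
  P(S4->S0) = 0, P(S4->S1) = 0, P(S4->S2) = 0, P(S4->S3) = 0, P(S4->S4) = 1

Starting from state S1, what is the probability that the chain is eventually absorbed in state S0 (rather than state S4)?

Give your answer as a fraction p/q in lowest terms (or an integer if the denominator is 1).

Let a_i = P(absorbed in S0 | start in state i).
Boundary conditions: a_S0 = 1, a_S4 = 0.
For each transient state i, a_i = sum_j P(i->j) * a_j:
  a_S1 = 1/10*a_S0 + 1/10*a_S1 + 3/10*a_S2 + 1/10*a_S3 + 2/5*a_S4
  a_S2 = 1/2*a_S0 + 1/10*a_S1 + 1/5*a_S2 + 0*a_S3 + 1/5*a_S4
  a_S3 = 1/2*a_S0 + 2/5*a_S1 + 0*a_S2 + 0*a_S3 + 1/10*a_S4

Substituting a_S0 = 1 and a_S4 = 0, rearrange to (I - Q) a = r where r[i] = P(i -> S0):
  [9/10, -3/10, -1/10] . (a_S1, a_S2, a_S3) = 1/10
  [-1/10, 4/5, 0] . (a_S1, a_S2, a_S3) = 1/2
  [-2/5, 0, 1] . (a_S1, a_S2, a_S3) = 1/2

Solving yields:
  a_S1 = 135/329
  a_S2 = 445/658
  a_S3 = 437/658

Starting state is S1, so the absorption probability is a_S1 = 135/329.

Answer: 135/329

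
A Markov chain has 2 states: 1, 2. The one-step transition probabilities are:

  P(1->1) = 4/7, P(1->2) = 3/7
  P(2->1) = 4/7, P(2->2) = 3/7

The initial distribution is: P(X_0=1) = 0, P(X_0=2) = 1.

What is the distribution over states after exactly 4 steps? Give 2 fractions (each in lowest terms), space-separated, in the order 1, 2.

Answer: 4/7 3/7

Derivation:
Propagating the distribution step by step (d_{t+1} = d_t * P):
d_0 = (1=0, 2=1)
  d_1[1] = 0*4/7 + 1*4/7 = 4/7
  d_1[2] = 0*3/7 + 1*3/7 = 3/7
d_1 = (1=4/7, 2=3/7)
  d_2[1] = 4/7*4/7 + 3/7*4/7 = 4/7
  d_2[2] = 4/7*3/7 + 3/7*3/7 = 3/7
d_2 = (1=4/7, 2=3/7)
  d_3[1] = 4/7*4/7 + 3/7*4/7 = 4/7
  d_3[2] = 4/7*3/7 + 3/7*3/7 = 3/7
d_3 = (1=4/7, 2=3/7)
  d_4[1] = 4/7*4/7 + 3/7*4/7 = 4/7
  d_4[2] = 4/7*3/7 + 3/7*3/7 = 3/7
d_4 = (1=4/7, 2=3/7)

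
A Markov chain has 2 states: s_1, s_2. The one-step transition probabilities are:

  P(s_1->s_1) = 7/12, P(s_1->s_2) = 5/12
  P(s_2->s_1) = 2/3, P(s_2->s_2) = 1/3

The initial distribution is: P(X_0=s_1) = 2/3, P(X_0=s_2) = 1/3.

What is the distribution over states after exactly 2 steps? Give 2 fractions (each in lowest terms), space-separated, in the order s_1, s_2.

Propagating the distribution step by step (d_{t+1} = d_t * P):
d_0 = (s_1=2/3, s_2=1/3)
  d_1[s_1] = 2/3*7/12 + 1/3*2/3 = 11/18
  d_1[s_2] = 2/3*5/12 + 1/3*1/3 = 7/18
d_1 = (s_1=11/18, s_2=7/18)
  d_2[s_1] = 11/18*7/12 + 7/18*2/3 = 133/216
  d_2[s_2] = 11/18*5/12 + 7/18*1/3 = 83/216
d_2 = (s_1=133/216, s_2=83/216)

Answer: 133/216 83/216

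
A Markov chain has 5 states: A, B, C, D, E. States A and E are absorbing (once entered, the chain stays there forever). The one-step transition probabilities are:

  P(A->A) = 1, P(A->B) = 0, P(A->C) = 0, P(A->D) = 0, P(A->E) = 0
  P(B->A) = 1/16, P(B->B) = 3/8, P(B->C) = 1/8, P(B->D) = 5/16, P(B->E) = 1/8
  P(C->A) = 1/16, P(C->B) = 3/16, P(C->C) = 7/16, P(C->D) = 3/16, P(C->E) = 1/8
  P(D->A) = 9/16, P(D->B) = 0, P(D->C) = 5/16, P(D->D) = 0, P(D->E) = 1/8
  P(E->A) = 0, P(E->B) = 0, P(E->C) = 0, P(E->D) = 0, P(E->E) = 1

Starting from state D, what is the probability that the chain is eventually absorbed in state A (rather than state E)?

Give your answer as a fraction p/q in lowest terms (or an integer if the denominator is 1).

Answer: 821/1119

Derivation:
Let a_i = P(absorbed in A | start in state i).
Boundary conditions: a_A = 1, a_E = 0.
For each transient state i, a_i = sum_j P(i->j) * a_j:
  a_B = 1/16*a_A + 3/8*a_B + 1/8*a_C + 5/16*a_D + 1/8*a_E
  a_C = 1/16*a_A + 3/16*a_B + 7/16*a_C + 3/16*a_D + 1/8*a_E
  a_D = 9/16*a_A + 0*a_B + 5/16*a_C + 0*a_D + 1/8*a_E

Substituting a_A = 1 and a_E = 0, rearrange to (I - Q) a = r where r[i] = P(i -> A):
  [5/8, -1/8, -5/16] . (a_B, a_C, a_D) = 1/16
  [-3/16, 9/16, -3/16] . (a_B, a_C, a_D) = 1/16
  [0, -5/16, 1] . (a_B, a_C, a_D) = 9/16

Solving yields:
  a_B = 215/373
  a_C = 613/1119
  a_D = 821/1119

Starting state is D, so the absorption probability is a_D = 821/1119.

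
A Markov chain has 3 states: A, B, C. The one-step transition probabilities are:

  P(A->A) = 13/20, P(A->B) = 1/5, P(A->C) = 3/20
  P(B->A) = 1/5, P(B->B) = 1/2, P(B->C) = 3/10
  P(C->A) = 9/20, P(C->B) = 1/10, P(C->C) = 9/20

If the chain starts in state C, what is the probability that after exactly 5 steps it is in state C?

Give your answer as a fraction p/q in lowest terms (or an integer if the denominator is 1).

Answer: 212301/800000

Derivation:
Computing P^5 by repeated multiplication:
P^1 =
  A: [13/20, 1/5, 3/20]
  B: [1/5, 1/2, 3/10]
  C: [9/20, 1/10, 9/20]
P^2 =
  A: [53/100, 49/200, 9/40]
  B: [73/200, 8/25, 63/200]
  C: [103/200, 37/200, 3/10]
P^3 =
  A: [1979/4000, 251/1000, 1017/4000]
  B: [443/1000, 529/2000, 117/400]
  C: [2027/4000, 451/2000, 1071/4000]
P^4 =
  A: [2431/5000, 1999/8000, 10557/40000]
  B: [18899/40000, 2501/10000, 11097/40000]
  C: [19799/40000, 1927/8000, 5283/20000]
P^5 =
  A: [387817/800000, 24857/100000, 213327/800000]
  B: [48197/100000, 19783/80000, 108297/400000]
  C: [391021/800000, 98339/400000, 212301/800000]

(P^5)[C -> C] = 212301/800000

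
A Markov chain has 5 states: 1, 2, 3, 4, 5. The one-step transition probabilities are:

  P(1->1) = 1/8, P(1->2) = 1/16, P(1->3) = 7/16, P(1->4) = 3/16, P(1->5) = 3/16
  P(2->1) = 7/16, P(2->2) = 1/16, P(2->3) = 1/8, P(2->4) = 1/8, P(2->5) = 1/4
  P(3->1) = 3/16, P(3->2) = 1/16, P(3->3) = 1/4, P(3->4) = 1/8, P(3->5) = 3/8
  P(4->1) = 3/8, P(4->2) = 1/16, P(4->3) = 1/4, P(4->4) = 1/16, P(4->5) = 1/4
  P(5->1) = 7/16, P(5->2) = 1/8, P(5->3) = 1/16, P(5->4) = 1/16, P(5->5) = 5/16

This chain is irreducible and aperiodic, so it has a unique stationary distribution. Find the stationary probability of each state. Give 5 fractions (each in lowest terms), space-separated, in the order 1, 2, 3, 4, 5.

Answer: 5729/20320 3251/40640 9769/40640 2393/20320 711/2540

Derivation:
The stationary distribution satisfies pi = pi * P, i.e.:
  pi_1 = 1/8*pi_1 + 7/16*pi_2 + 3/16*pi_3 + 3/8*pi_4 + 7/16*pi_5
  pi_2 = 1/16*pi_1 + 1/16*pi_2 + 1/16*pi_3 + 1/16*pi_4 + 1/8*pi_5
  pi_3 = 7/16*pi_1 + 1/8*pi_2 + 1/4*pi_3 + 1/4*pi_4 + 1/16*pi_5
  pi_4 = 3/16*pi_1 + 1/8*pi_2 + 1/8*pi_3 + 1/16*pi_4 + 1/16*pi_5
  pi_5 = 3/16*pi_1 + 1/4*pi_2 + 3/8*pi_3 + 1/4*pi_4 + 5/16*pi_5
with normalization: pi_1 + pi_2 + pi_3 + pi_4 + pi_5 = 1.

Using the first 4 balance equations plus normalization, the linear system A*pi = b is:
  [-7/8, 7/16, 3/16, 3/8, 7/16] . pi = 0
  [1/16, -15/16, 1/16, 1/16, 1/8] . pi = 0
  [7/16, 1/8, -3/4, 1/4, 1/16] . pi = 0
  [3/16, 1/8, 1/8, -15/16, 1/16] . pi = 0
  [1, 1, 1, 1, 1] . pi = 1

Solving yields:
  pi_1 = 5729/20320
  pi_2 = 3251/40640
  pi_3 = 9769/40640
  pi_4 = 2393/20320
  pi_5 = 711/2540

Verification (pi * P):
  5729/20320*1/8 + 3251/40640*7/16 + 9769/40640*3/16 + 2393/20320*3/8 + 711/2540*7/16 = 5729/20320 = pi_1  (ok)
  5729/20320*1/16 + 3251/40640*1/16 + 9769/40640*1/16 + 2393/20320*1/16 + 711/2540*1/8 = 3251/40640 = pi_2  (ok)
  5729/20320*7/16 + 3251/40640*1/8 + 9769/40640*1/4 + 2393/20320*1/4 + 711/2540*1/16 = 9769/40640 = pi_3  (ok)
  5729/20320*3/16 + 3251/40640*1/8 + 9769/40640*1/8 + 2393/20320*1/16 + 711/2540*1/16 = 2393/20320 = pi_4  (ok)
  5729/20320*3/16 + 3251/40640*1/4 + 9769/40640*3/8 + 2393/20320*1/4 + 711/2540*5/16 = 711/2540 = pi_5  (ok)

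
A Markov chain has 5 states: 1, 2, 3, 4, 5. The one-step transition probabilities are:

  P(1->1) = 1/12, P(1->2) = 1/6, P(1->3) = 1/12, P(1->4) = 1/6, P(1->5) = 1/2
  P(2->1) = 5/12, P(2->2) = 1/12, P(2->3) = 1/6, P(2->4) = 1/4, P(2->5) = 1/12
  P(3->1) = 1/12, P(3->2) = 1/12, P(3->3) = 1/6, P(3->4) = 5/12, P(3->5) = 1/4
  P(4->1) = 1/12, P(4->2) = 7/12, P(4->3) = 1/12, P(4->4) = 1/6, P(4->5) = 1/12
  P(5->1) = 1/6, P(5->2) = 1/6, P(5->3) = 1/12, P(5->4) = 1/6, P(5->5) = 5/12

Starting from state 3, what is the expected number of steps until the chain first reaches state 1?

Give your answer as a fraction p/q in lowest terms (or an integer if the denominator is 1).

Let h_i = expected steps to first reach 1 from state i.
Boundary: h_1 = 0.
First-step equations for the other states:
  h_2 = 1 + 5/12*h_1 + 1/12*h_2 + 1/6*h_3 + 1/4*h_4 + 1/12*h_5
  h_3 = 1 + 1/12*h_1 + 1/12*h_2 + 1/6*h_3 + 5/12*h_4 + 1/4*h_5
  h_4 = 1 + 1/12*h_1 + 7/12*h_2 + 1/12*h_3 + 1/6*h_4 + 1/12*h_5
  h_5 = 1 + 1/6*h_1 + 1/6*h_2 + 1/12*h_3 + 1/6*h_4 + 5/12*h_5

Substituting h_1 = 0 and rearranging gives the linear system (I - Q) h = 1:
  [11/12, -1/6, -1/4, -1/12] . (h_2, h_3, h_4, h_5) = 1
  [-1/12, 5/6, -5/12, -1/4] . (h_2, h_3, h_4, h_5) = 1
  [-7/12, -1/12, 5/6, -1/12] . (h_2, h_3, h_4, h_5) = 1
  [-1/6, -1/12, -1/6, 7/12] . (h_2, h_3, h_4, h_5) = 1

Solving yields:
  h_2 = 3864/977
  h_3 = 5514/977
  h_4 = 4926/977
  h_5 = 4974/977

Starting state is 3, so the expected hitting time is h_3 = 5514/977.

Answer: 5514/977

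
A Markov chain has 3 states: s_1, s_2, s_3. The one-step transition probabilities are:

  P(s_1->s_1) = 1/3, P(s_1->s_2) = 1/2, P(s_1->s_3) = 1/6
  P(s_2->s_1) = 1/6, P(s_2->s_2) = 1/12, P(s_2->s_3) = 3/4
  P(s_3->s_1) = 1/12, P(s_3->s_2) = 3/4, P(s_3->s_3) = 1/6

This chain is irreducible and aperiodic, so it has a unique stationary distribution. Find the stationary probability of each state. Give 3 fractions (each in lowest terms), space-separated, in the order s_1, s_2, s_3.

The stationary distribution satisfies pi = pi * P, i.e.:
  pi_s_1 = 1/3*pi_s_1 + 1/6*pi_s_2 + 1/12*pi_s_3
  pi_s_2 = 1/2*pi_s_1 + 1/12*pi_s_2 + 3/4*pi_s_3
  pi_s_3 = 1/6*pi_s_1 + 3/4*pi_s_2 + 1/6*pi_s_3
with normalization: pi_s_1 + pi_s_2 + pi_s_3 = 1.

Using the first 2 balance equations plus normalization, the linear system A*pi = b is:
  [-2/3, 1/6, 1/12] . pi = 0
  [1/2, -11/12, 3/4] . pi = 0
  [1, 1, 1] . pi = 1

Solving yields:
  pi_s_1 = 29/183
  pi_s_2 = 26/61
  pi_s_3 = 76/183

Verification (pi * P):
  29/183*1/3 + 26/61*1/6 + 76/183*1/12 = 29/183 = pi_s_1  (ok)
  29/183*1/2 + 26/61*1/12 + 76/183*3/4 = 26/61 = pi_s_2  (ok)
  29/183*1/6 + 26/61*3/4 + 76/183*1/6 = 76/183 = pi_s_3  (ok)

Answer: 29/183 26/61 76/183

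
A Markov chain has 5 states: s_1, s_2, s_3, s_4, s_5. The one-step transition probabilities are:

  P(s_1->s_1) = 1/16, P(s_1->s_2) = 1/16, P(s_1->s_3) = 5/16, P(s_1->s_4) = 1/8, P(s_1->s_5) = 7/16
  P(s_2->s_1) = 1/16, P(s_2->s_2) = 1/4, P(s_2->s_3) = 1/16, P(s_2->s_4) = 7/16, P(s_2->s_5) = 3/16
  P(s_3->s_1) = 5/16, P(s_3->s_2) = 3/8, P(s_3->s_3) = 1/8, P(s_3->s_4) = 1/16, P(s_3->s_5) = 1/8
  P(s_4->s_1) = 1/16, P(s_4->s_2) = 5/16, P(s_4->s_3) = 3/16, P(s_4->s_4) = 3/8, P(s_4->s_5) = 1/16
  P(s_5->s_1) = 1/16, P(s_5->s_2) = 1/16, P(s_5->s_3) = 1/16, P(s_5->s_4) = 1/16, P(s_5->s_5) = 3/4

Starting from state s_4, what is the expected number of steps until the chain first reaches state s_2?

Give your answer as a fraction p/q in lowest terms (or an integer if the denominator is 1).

Answer: 11200/2349

Derivation:
Let h_i = expected steps to first reach s_2 from state i.
Boundary: h_s_2 = 0.
First-step equations for the other states:
  h_s_1 = 1 + 1/16*h_s_1 + 1/16*h_s_2 + 5/16*h_s_3 + 1/8*h_s_4 + 7/16*h_s_5
  h_s_3 = 1 + 5/16*h_s_1 + 3/8*h_s_2 + 1/8*h_s_3 + 1/16*h_s_4 + 1/8*h_s_5
  h_s_4 = 1 + 1/16*h_s_1 + 5/16*h_s_2 + 3/16*h_s_3 + 3/8*h_s_4 + 1/16*h_s_5
  h_s_5 = 1 + 1/16*h_s_1 + 1/16*h_s_2 + 1/16*h_s_3 + 1/16*h_s_4 + 3/4*h_s_5

Substituting h_s_2 = 0 and rearranging gives the linear system (I - Q) h = 1:
  [15/16, -5/16, -1/8, -7/16] . (h_s_1, h_s_3, h_s_4, h_s_5) = 1
  [-5/16, 7/8, -1/16, -1/8] . (h_s_1, h_s_3, h_s_4, h_s_5) = 1
  [-1/16, -3/16, 5/8, -1/16] . (h_s_1, h_s_3, h_s_4, h_s_5) = 1
  [-1/16, -1/16, -1/16, 1/4] . (h_s_1, h_s_3, h_s_4, h_s_5) = 1

Solving yields:
  h_s_1 = 5776/783
  h_s_3 = 4160/783
  h_s_4 = 11200/2349
  h_s_5 = 19648/2349

Starting state is s_4, so the expected hitting time is h_s_4 = 11200/2349.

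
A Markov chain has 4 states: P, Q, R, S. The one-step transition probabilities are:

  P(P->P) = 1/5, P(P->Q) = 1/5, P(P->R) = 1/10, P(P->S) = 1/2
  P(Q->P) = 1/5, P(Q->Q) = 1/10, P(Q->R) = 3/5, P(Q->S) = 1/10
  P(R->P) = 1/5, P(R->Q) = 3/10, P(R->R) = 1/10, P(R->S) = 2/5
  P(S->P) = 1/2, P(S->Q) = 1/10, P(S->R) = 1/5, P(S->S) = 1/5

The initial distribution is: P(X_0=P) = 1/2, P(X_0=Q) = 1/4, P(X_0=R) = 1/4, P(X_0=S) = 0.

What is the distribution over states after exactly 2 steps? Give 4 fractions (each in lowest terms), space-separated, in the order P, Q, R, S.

Propagating the distribution step by step (d_{t+1} = d_t * P):
d_0 = (P=1/2, Q=1/4, R=1/4, S=0)
  d_1[P] = 1/2*1/5 + 1/4*1/5 + 1/4*1/5 + 0*1/2 = 1/5
  d_1[Q] = 1/2*1/5 + 1/4*1/10 + 1/4*3/10 + 0*1/10 = 1/5
  d_1[R] = 1/2*1/10 + 1/4*3/5 + 1/4*1/10 + 0*1/5 = 9/40
  d_1[S] = 1/2*1/2 + 1/4*1/10 + 1/4*2/5 + 0*1/5 = 3/8
d_1 = (P=1/5, Q=1/5, R=9/40, S=3/8)
  d_2[P] = 1/5*1/5 + 1/5*1/5 + 9/40*1/5 + 3/8*1/2 = 5/16
  d_2[Q] = 1/5*1/5 + 1/5*1/10 + 9/40*3/10 + 3/8*1/10 = 33/200
  d_2[R] = 1/5*1/10 + 1/5*3/5 + 9/40*1/10 + 3/8*1/5 = 19/80
  d_2[S] = 1/5*1/2 + 1/5*1/10 + 9/40*2/5 + 3/8*1/5 = 57/200
d_2 = (P=5/16, Q=33/200, R=19/80, S=57/200)

Answer: 5/16 33/200 19/80 57/200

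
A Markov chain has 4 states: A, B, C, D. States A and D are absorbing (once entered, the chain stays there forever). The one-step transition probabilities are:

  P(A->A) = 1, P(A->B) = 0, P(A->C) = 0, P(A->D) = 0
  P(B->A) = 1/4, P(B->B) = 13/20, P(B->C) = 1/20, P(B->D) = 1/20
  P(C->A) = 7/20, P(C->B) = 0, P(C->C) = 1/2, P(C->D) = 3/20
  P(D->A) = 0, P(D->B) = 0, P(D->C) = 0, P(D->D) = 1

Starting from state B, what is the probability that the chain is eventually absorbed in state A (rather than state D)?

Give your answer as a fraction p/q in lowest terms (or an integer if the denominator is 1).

Let a_i = P(absorbed in A | start in state i).
Boundary conditions: a_A = 1, a_D = 0.
For each transient state i, a_i = sum_j P(i->j) * a_j:
  a_B = 1/4*a_A + 13/20*a_B + 1/20*a_C + 1/20*a_D
  a_C = 7/20*a_A + 0*a_B + 1/2*a_C + 3/20*a_D

Substituting a_A = 1 and a_D = 0, rearrange to (I - Q) a = r where r[i] = P(i -> A):
  [7/20, -1/20] . (a_B, a_C) = 1/4
  [0, 1/2] . (a_B, a_C) = 7/20

Solving yields:
  a_B = 57/70
  a_C = 7/10

Starting state is B, so the absorption probability is a_B = 57/70.

Answer: 57/70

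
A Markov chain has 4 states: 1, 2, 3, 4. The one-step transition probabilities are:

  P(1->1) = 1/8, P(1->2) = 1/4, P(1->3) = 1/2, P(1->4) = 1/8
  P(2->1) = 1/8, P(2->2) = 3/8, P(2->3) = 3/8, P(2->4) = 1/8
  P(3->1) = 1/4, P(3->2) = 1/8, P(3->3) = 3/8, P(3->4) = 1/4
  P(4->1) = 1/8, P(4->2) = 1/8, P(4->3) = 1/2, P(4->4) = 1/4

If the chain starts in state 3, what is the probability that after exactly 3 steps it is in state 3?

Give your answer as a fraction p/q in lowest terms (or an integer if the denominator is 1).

Computing P^3 by repeated multiplication:
P^1 =
  1: [1/8, 1/4, 1/2, 1/8]
  2: [1/8, 3/8, 3/8, 1/8]
  3: [1/4, 1/8, 3/8, 1/4]
  4: [1/8, 1/8, 1/2, 1/4]
P^2 =
  1: [3/16, 13/64, 13/32, 13/64]
  2: [11/64, 15/64, 13/32, 3/16]
  3: [11/64, 3/16, 7/16, 13/64]
  4: [3/16, 11/64, 27/64, 7/32]
P^3 =
  1: [45/256, 51/256, 217/512, 103/512]
  2: [45/256, 105/512, 215/512, 51/256]
  3: [23/128, 99/512, 27/64, 105/512]
  4: [91/512, 49/256, 109/256, 105/512]

(P^3)[3 -> 3] = 27/64

Answer: 27/64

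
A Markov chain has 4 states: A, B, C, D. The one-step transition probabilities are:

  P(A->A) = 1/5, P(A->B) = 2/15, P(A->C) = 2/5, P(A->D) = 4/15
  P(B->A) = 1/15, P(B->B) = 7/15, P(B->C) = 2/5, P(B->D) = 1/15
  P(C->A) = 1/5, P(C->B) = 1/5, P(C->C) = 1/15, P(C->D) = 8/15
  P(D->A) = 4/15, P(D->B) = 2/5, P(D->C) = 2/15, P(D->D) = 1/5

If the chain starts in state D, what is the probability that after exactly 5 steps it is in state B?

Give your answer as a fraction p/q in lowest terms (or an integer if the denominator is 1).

Answer: 247226/759375

Derivation:
Computing P^5 by repeated multiplication:
P^1 =
  A: [1/5, 2/15, 2/5, 4/15]
  B: [1/15, 7/15, 2/5, 1/15]
  C: [1/5, 1/5, 1/15, 8/15]
  D: [4/15, 2/5, 2/15, 1/5]
P^2 =
  A: [1/5, 62/225, 44/225, 74/225]
  B: [32/225, 1/3, 56/225, 62/225]
  C: [47/225, 26/75, 53/225, 47/225]
  D: [4/25, 74/225, 68/225, 47/225]
P^3 =
  A: [5/27, 44/135, 278/1125, 272/1125]
  B: [587/3375, 1129/3375, 274/1125, 31/125]
  C: [566/3375, 1081/3375, 299/1125, 277/1125]
  D: [574/3375, 1076/3375, 274/1125, 301/1125]
P^4 =
  A: [8741/50625, 16348/50625, 1424/5625, 848/3375]
  B: [8704/50625, 3313/10125, 4264/16875, 1396/5625]
  C: [8794/50625, 16376/50625, 4147/16875, 482/1875]
  D: [8876/50625, 16564/50625, 464/1875, 4219/16875]
P^5 =
  A: [131899/759375, 246686/759375, 12586/50625, 512/2025]
  B: [131309/759375, 247123/759375, 63178/253125, 63803/253125]
  C: [132137/759375, 247627/759375, 63163/253125, 63374/253125]
  D: [131404/759375, 247226/759375, 63494/253125, 63421/253125]

(P^5)[D -> B] = 247226/759375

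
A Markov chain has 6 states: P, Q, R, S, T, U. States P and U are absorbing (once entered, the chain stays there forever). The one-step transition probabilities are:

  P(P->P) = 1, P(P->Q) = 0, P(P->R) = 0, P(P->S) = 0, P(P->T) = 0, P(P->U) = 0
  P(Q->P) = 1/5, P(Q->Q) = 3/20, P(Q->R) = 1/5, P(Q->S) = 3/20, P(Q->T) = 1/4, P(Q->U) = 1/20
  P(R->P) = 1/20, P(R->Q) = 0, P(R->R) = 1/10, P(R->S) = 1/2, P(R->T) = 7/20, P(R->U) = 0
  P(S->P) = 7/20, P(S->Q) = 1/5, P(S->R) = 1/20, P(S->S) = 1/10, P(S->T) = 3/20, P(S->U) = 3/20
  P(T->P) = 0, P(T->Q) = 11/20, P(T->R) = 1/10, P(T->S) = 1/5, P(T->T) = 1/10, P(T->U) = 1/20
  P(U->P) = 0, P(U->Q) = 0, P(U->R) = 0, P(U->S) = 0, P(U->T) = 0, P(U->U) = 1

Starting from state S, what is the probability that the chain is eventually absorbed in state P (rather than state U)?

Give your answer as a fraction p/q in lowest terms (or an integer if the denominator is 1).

Answer: 1343/1911

Derivation:
Let a_i = P(absorbed in P | start in state i).
Boundary conditions: a_P = 1, a_U = 0.
For each transient state i, a_i = sum_j P(i->j) * a_j:
  a_Q = 1/5*a_P + 3/20*a_Q + 1/5*a_R + 3/20*a_S + 1/4*a_T + 1/20*a_U
  a_R = 1/20*a_P + 0*a_Q + 1/10*a_R + 1/2*a_S + 7/20*a_T + 0*a_U
  a_S = 7/20*a_P + 1/5*a_Q + 1/20*a_R + 1/10*a_S + 3/20*a_T + 3/20*a_U
  a_T = 0*a_P + 11/20*a_Q + 1/10*a_R + 1/5*a_S + 1/10*a_T + 1/20*a_U

Substituting a_P = 1 and a_U = 0, rearrange to (I - Q) a = r where r[i] = P(i -> P):
  [17/20, -1/5, -3/20, -1/4] . (a_Q, a_R, a_S, a_T) = 1/5
  [0, 9/10, -1/2, -7/20] . (a_Q, a_R, a_S, a_T) = 1/20
  [-1/5, -1/20, 9/10, -3/20] . (a_Q, a_R, a_S, a_T) = 7/20
  [-11/20, -1/10, -1/5, 9/10] . (a_Q, a_R, a_S, a_T) = 0

Solving yields:
  a_Q = 4162/5733
  a_R = 4070/5733
  a_S = 1343/1911
  a_T = 1297/1911

Starting state is S, so the absorption probability is a_S = 1343/1911.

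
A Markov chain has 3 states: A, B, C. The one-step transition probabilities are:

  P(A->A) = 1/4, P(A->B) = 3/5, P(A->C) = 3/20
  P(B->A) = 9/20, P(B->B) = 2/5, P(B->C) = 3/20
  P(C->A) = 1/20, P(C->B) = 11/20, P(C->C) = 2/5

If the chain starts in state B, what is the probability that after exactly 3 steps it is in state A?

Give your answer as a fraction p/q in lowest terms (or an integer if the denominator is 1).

Computing P^3 by repeated multiplication:
P^1 =
  A: [1/4, 3/5, 3/20]
  B: [9/20, 2/5, 3/20]
  C: [1/20, 11/20, 2/5]
P^2 =
  A: [17/50, 189/400, 3/16]
  B: [3/10, 41/80, 3/16]
  C: [7/25, 47/100, 1/4]
P^3 =
  A: [307/1000, 3969/8000, 63/320]
  B: [63/200, 781/1600, 63/320]
  C: [147/500, 987/2000, 17/80]

(P^3)[B -> A] = 63/200

Answer: 63/200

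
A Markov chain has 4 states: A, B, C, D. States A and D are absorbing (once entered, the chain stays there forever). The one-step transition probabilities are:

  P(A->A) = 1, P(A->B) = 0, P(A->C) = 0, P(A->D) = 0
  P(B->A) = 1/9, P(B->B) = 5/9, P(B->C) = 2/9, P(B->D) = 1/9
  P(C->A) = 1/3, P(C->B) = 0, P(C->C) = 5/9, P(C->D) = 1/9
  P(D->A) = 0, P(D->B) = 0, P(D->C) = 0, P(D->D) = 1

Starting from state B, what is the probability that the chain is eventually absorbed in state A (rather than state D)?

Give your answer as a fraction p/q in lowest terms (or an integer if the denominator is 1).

Answer: 5/8

Derivation:
Let a_i = P(absorbed in A | start in state i).
Boundary conditions: a_A = 1, a_D = 0.
For each transient state i, a_i = sum_j P(i->j) * a_j:
  a_B = 1/9*a_A + 5/9*a_B + 2/9*a_C + 1/9*a_D
  a_C = 1/3*a_A + 0*a_B + 5/9*a_C + 1/9*a_D

Substituting a_A = 1 and a_D = 0, rearrange to (I - Q) a = r where r[i] = P(i -> A):
  [4/9, -2/9] . (a_B, a_C) = 1/9
  [0, 4/9] . (a_B, a_C) = 1/3

Solving yields:
  a_B = 5/8
  a_C = 3/4

Starting state is B, so the absorption probability is a_B = 5/8.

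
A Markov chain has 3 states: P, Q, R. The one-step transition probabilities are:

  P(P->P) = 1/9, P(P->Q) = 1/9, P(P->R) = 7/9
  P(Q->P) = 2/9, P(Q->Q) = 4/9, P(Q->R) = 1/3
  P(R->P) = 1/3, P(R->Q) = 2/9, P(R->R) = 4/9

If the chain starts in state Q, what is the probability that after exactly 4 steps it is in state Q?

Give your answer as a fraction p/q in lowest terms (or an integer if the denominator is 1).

Computing P^4 by repeated multiplication:
P^1 =
  P: [1/9, 1/9, 7/9]
  Q: [2/9, 4/9, 1/3]
  R: [1/3, 2/9, 4/9]
P^2 =
  P: [8/27, 19/81, 38/81]
  Q: [19/81, 8/27, 38/81]
  R: [19/81, 19/81, 43/81]
P^3 =
  P: [176/729, 176/729, 377/729]
  Q: [181/729, 191/729, 119/243]
  R: [62/243, 181/729, 362/729]
P^4 =
  P: [553/2187, 1634/6561, 3268/6561]
  Q: [1634/6561, 553/2187, 3268/6561]
  R: [1634/6561, 1634/6561, 3293/6561]

(P^4)[Q -> Q] = 553/2187

Answer: 553/2187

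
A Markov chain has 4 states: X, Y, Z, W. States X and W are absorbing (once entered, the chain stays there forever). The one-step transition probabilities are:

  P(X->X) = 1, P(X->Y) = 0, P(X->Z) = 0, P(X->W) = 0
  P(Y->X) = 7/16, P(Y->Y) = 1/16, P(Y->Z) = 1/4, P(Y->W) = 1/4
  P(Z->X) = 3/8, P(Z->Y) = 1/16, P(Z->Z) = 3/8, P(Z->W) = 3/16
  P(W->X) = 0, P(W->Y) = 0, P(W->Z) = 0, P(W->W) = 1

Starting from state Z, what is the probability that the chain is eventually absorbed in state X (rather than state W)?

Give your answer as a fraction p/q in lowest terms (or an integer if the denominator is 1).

Let a_i = P(absorbed in X | start in state i).
Boundary conditions: a_X = 1, a_W = 0.
For each transient state i, a_i = sum_j P(i->j) * a_j:
  a_Y = 7/16*a_X + 1/16*a_Y + 1/4*a_Z + 1/4*a_W
  a_Z = 3/8*a_X + 1/16*a_Y + 3/8*a_Z + 3/16*a_W

Substituting a_X = 1 and a_W = 0, rearrange to (I - Q) a = r where r[i] = P(i -> X):
  [15/16, -1/4] . (a_Y, a_Z) = 7/16
  [-1/16, 5/8] . (a_Y, a_Z) = 3/8

Solving yields:
  a_Y = 47/73
  a_Z = 97/146

Starting state is Z, so the absorption probability is a_Z = 97/146.

Answer: 97/146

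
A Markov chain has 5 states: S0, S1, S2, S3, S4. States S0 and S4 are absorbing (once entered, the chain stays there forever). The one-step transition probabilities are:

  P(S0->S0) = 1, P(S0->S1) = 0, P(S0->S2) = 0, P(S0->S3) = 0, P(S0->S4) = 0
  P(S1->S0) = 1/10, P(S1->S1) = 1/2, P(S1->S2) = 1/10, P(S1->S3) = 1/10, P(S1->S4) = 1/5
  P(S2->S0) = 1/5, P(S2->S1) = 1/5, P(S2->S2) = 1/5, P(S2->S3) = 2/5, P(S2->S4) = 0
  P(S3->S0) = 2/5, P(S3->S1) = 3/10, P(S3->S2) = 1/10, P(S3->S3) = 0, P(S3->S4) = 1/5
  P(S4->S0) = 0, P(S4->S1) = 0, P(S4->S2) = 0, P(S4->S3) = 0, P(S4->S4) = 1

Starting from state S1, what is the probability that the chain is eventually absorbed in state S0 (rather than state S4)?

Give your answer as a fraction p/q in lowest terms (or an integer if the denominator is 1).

Let a_i = P(absorbed in S0 | start in state i).
Boundary conditions: a_S0 = 1, a_S4 = 0.
For each transient state i, a_i = sum_j P(i->j) * a_j:
  a_S1 = 1/10*a_S0 + 1/2*a_S1 + 1/10*a_S2 + 1/10*a_S3 + 1/5*a_S4
  a_S2 = 1/5*a_S0 + 1/5*a_S1 + 1/5*a_S2 + 2/5*a_S3 + 0*a_S4
  a_S3 = 2/5*a_S0 + 3/10*a_S1 + 1/10*a_S2 + 0*a_S3 + 1/5*a_S4

Substituting a_S0 = 1 and a_S4 = 0, rearrange to (I - Q) a = r where r[i] = P(i -> S0):
  [1/2, -1/10, -1/10] . (a_S1, a_S2, a_S3) = 1/10
  [-1/5, 4/5, -2/5] . (a_S1, a_S2, a_S3) = 1/5
  [-3/10, -1/10, 1] . (a_S1, a_S2, a_S3) = 2/5

Solving yields:
  a_S1 = 73/161
  a_S2 = 107/161
  a_S3 = 97/161

Starting state is S1, so the absorption probability is a_S1 = 73/161.

Answer: 73/161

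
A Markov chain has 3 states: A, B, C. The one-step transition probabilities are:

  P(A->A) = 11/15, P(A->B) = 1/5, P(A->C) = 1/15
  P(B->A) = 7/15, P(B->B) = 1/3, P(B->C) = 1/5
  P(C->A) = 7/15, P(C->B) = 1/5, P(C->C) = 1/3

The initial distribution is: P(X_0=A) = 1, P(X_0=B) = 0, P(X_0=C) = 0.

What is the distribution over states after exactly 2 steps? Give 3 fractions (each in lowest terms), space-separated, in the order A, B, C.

Propagating the distribution step by step (d_{t+1} = d_t * P):
d_0 = (A=1, B=0, C=0)
  d_1[A] = 1*11/15 + 0*7/15 + 0*7/15 = 11/15
  d_1[B] = 1*1/5 + 0*1/3 + 0*1/5 = 1/5
  d_1[C] = 1*1/15 + 0*1/5 + 0*1/3 = 1/15
d_1 = (A=11/15, B=1/5, C=1/15)
  d_2[A] = 11/15*11/15 + 1/5*7/15 + 1/15*7/15 = 149/225
  d_2[B] = 11/15*1/5 + 1/5*1/3 + 1/15*1/5 = 17/75
  d_2[C] = 11/15*1/15 + 1/5*1/5 + 1/15*1/3 = 1/9
d_2 = (A=149/225, B=17/75, C=1/9)

Answer: 149/225 17/75 1/9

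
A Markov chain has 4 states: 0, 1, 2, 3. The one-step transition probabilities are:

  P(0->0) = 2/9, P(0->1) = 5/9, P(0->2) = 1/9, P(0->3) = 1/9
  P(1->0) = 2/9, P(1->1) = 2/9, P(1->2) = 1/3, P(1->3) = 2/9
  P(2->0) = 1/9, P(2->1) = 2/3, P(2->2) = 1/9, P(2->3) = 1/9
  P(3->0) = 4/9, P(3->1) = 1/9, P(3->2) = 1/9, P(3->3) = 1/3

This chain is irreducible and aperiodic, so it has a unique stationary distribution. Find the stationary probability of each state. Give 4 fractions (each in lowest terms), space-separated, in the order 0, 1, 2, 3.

Answer: 95/389 143/389 75/389 76/389

Derivation:
The stationary distribution satisfies pi = pi * P, i.e.:
  pi_0 = 2/9*pi_0 + 2/9*pi_1 + 1/9*pi_2 + 4/9*pi_3
  pi_1 = 5/9*pi_0 + 2/9*pi_1 + 2/3*pi_2 + 1/9*pi_3
  pi_2 = 1/9*pi_0 + 1/3*pi_1 + 1/9*pi_2 + 1/9*pi_3
  pi_3 = 1/9*pi_0 + 2/9*pi_1 + 1/9*pi_2 + 1/3*pi_3
with normalization: pi_0 + pi_1 + pi_2 + pi_3 = 1.

Using the first 3 balance equations plus normalization, the linear system A*pi = b is:
  [-7/9, 2/9, 1/9, 4/9] . pi = 0
  [5/9, -7/9, 2/3, 1/9] . pi = 0
  [1/9, 1/3, -8/9, 1/9] . pi = 0
  [1, 1, 1, 1] . pi = 1

Solving yields:
  pi_0 = 95/389
  pi_1 = 143/389
  pi_2 = 75/389
  pi_3 = 76/389

Verification (pi * P):
  95/389*2/9 + 143/389*2/9 + 75/389*1/9 + 76/389*4/9 = 95/389 = pi_0  (ok)
  95/389*5/9 + 143/389*2/9 + 75/389*2/3 + 76/389*1/9 = 143/389 = pi_1  (ok)
  95/389*1/9 + 143/389*1/3 + 75/389*1/9 + 76/389*1/9 = 75/389 = pi_2  (ok)
  95/389*1/9 + 143/389*2/9 + 75/389*1/9 + 76/389*1/3 = 76/389 = pi_3  (ok)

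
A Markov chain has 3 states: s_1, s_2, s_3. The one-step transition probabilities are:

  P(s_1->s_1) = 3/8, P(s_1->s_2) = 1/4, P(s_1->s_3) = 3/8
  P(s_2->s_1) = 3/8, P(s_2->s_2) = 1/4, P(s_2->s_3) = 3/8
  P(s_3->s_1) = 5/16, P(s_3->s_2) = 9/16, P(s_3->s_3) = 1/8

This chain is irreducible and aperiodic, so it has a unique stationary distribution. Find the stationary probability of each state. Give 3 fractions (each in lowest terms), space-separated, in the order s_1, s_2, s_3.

Answer: 57/160 11/32 3/10

Derivation:
The stationary distribution satisfies pi = pi * P, i.e.:
  pi_s_1 = 3/8*pi_s_1 + 3/8*pi_s_2 + 5/16*pi_s_3
  pi_s_2 = 1/4*pi_s_1 + 1/4*pi_s_2 + 9/16*pi_s_3
  pi_s_3 = 3/8*pi_s_1 + 3/8*pi_s_2 + 1/8*pi_s_3
with normalization: pi_s_1 + pi_s_2 + pi_s_3 = 1.

Using the first 2 balance equations plus normalization, the linear system A*pi = b is:
  [-5/8, 3/8, 5/16] . pi = 0
  [1/4, -3/4, 9/16] . pi = 0
  [1, 1, 1] . pi = 1

Solving yields:
  pi_s_1 = 57/160
  pi_s_2 = 11/32
  pi_s_3 = 3/10

Verification (pi * P):
  57/160*3/8 + 11/32*3/8 + 3/10*5/16 = 57/160 = pi_s_1  (ok)
  57/160*1/4 + 11/32*1/4 + 3/10*9/16 = 11/32 = pi_s_2  (ok)
  57/160*3/8 + 11/32*3/8 + 3/10*1/8 = 3/10 = pi_s_3  (ok)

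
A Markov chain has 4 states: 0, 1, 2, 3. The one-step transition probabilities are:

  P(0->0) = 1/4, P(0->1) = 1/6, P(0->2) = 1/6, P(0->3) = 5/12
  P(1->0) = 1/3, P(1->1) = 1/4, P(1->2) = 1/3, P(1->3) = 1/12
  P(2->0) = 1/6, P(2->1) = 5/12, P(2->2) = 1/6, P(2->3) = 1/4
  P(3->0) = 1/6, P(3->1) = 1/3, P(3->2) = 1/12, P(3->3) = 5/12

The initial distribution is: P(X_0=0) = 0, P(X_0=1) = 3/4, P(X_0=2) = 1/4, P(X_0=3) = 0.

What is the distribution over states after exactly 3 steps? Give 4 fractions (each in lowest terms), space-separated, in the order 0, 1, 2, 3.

Propagating the distribution step by step (d_{t+1} = d_t * P):
d_0 = (0=0, 1=3/4, 2=1/4, 3=0)
  d_1[0] = 0*1/4 + 3/4*1/3 + 1/4*1/6 + 0*1/6 = 7/24
  d_1[1] = 0*1/6 + 3/4*1/4 + 1/4*5/12 + 0*1/3 = 7/24
  d_1[2] = 0*1/6 + 3/4*1/3 + 1/4*1/6 + 0*1/12 = 7/24
  d_1[3] = 0*5/12 + 3/4*1/12 + 1/4*1/4 + 0*5/12 = 1/8
d_1 = (0=7/24, 1=7/24, 2=7/24, 3=1/8)
  d_2[0] = 7/24*1/4 + 7/24*1/3 + 7/24*1/6 + 1/8*1/6 = 23/96
  d_2[1] = 7/24*1/6 + 7/24*1/4 + 7/24*5/12 + 1/8*1/3 = 41/144
  d_2[2] = 7/24*1/6 + 7/24*1/3 + 7/24*1/6 + 1/8*1/12 = 59/288
  d_2[3] = 7/24*5/12 + 7/24*1/12 + 7/24*1/4 + 1/8*5/12 = 13/48
d_2 = (0=23/96, 1=41/144, 2=59/288, 3=13/48)
  d_3[0] = 23/96*1/4 + 41/144*1/3 + 59/288*1/6 + 13/48*1/6 = 809/3456
  d_3[1] = 23/96*1/6 + 41/144*1/4 + 59/288*5/12 + 13/48*1/3 = 991/3456
  d_3[2] = 23/96*1/6 + 41/144*1/3 + 59/288*1/6 + 13/48*1/12 = 331/1728
  d_3[3] = 23/96*5/12 + 41/144*1/12 + 59/288*1/4 + 13/48*5/12 = 497/1728
d_3 = (0=809/3456, 1=991/3456, 2=331/1728, 3=497/1728)

Answer: 809/3456 991/3456 331/1728 497/1728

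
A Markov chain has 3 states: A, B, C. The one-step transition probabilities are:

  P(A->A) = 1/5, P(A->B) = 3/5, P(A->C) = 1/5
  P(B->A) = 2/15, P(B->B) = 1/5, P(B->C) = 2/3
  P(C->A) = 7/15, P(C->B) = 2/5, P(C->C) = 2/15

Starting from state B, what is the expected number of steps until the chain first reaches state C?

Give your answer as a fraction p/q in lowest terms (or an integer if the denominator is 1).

Let h_i = expected steps to first reach C from state i.
Boundary: h_C = 0.
First-step equations for the other states:
  h_A = 1 + 1/5*h_A + 3/5*h_B + 1/5*h_C
  h_B = 1 + 2/15*h_A + 1/5*h_B + 2/3*h_C

Substituting h_C = 0 and rearranging gives the linear system (I - Q) h = 1:
  [4/5, -3/5] . (h_A, h_B) = 1
  [-2/15, 4/5] . (h_A, h_B) = 1

Solving yields:
  h_A = 5/2
  h_B = 5/3

Starting state is B, so the expected hitting time is h_B = 5/3.

Answer: 5/3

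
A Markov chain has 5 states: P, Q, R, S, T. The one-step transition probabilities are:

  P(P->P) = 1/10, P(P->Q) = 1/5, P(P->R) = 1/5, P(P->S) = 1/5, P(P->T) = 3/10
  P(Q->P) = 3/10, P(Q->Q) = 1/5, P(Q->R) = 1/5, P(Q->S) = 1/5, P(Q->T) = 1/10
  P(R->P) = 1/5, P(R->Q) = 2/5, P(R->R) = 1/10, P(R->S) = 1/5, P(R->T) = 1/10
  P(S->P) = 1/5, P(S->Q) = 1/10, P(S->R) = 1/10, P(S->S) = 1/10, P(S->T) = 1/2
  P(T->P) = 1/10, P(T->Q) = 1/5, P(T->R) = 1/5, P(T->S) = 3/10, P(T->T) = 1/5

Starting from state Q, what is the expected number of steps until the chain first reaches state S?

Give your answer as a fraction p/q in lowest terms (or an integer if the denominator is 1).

Let h_i = expected steps to first reach S from state i.
Boundary: h_S = 0.
First-step equations for the other states:
  h_P = 1 + 1/10*h_P + 1/5*h_Q + 1/5*h_R + 1/5*h_S + 3/10*h_T
  h_Q = 1 + 3/10*h_P + 1/5*h_Q + 1/5*h_R + 1/5*h_S + 1/10*h_T
  h_R = 1 + 1/5*h_P + 2/5*h_Q + 1/10*h_R + 1/5*h_S + 1/10*h_T
  h_T = 1 + 1/10*h_P + 1/5*h_Q + 1/5*h_R + 3/10*h_S + 1/5*h_T

Substituting h_S = 0 and rearranging gives the linear system (I - Q) h = 1:
  [9/10, -1/5, -1/5, -3/10] . (h_P, h_Q, h_R, h_T) = 1
  [-3/10, 4/5, -1/5, -1/10] . (h_P, h_Q, h_R, h_T) = 1
  [-1/5, -2/5, 9/10, -1/10] . (h_P, h_Q, h_R, h_T) = 1
  [-1/10, -1/5, -1/5, 4/5] . (h_P, h_Q, h_R, h_T) = 1

Solving yields:
  h_P = 6050/1329
  h_Q = 6160/1329
  h_R = 6170/1329
  h_T = 5500/1329

Starting state is Q, so the expected hitting time is h_Q = 6160/1329.

Answer: 6160/1329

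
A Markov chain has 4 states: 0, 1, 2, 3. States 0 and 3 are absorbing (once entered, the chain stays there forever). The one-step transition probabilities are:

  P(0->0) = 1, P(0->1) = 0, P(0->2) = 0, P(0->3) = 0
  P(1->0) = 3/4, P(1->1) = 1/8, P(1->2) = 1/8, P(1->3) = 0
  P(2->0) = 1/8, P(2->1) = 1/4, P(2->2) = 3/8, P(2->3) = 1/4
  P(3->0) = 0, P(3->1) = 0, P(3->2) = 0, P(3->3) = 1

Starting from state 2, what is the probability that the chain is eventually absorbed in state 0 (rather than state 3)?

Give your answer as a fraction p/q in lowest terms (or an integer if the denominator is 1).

Answer: 19/33

Derivation:
Let a_i = P(absorbed in 0 | start in state i).
Boundary conditions: a_0 = 1, a_3 = 0.
For each transient state i, a_i = sum_j P(i->j) * a_j:
  a_1 = 3/4*a_0 + 1/8*a_1 + 1/8*a_2 + 0*a_3
  a_2 = 1/8*a_0 + 1/4*a_1 + 3/8*a_2 + 1/4*a_3

Substituting a_0 = 1 and a_3 = 0, rearrange to (I - Q) a = r where r[i] = P(i -> 0):
  [7/8, -1/8] . (a_1, a_2) = 3/4
  [-1/4, 5/8] . (a_1, a_2) = 1/8

Solving yields:
  a_1 = 31/33
  a_2 = 19/33

Starting state is 2, so the absorption probability is a_2 = 19/33.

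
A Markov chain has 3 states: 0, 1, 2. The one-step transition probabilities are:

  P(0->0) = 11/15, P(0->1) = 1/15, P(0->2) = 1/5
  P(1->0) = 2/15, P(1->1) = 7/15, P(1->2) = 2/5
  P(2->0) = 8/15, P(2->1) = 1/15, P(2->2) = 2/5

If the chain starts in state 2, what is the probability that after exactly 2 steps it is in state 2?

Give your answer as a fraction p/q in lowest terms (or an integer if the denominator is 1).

Answer: 22/75

Derivation:
Computing P^2 by repeated multiplication:
P^1 =
  0: [11/15, 1/15, 1/5]
  1: [2/15, 7/15, 2/5]
  2: [8/15, 1/15, 2/5]
P^2 =
  0: [49/75, 7/75, 19/75]
  1: [28/75, 19/75, 28/75]
  2: [46/75, 7/75, 22/75]

(P^2)[2 -> 2] = 22/75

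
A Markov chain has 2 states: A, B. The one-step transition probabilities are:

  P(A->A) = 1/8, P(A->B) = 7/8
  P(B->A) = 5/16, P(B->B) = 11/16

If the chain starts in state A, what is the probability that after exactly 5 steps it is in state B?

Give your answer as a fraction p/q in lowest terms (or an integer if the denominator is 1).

Computing P^5 by repeated multiplication:
P^1 =
  A: [1/8, 7/8]
  B: [5/16, 11/16]
P^2 =
  A: [37/128, 91/128]
  B: [65/256, 191/256]
P^3 =
  A: [529/2048, 1519/2048]
  B: [1085/4096, 3011/4096]
P^4 =
  A: [8653/32768, 24115/32768]
  B: [17225/65536, 48311/65536]
P^5 =
  A: [137881/524288, 386407/524288]
  B: [276005/1048576, 772571/1048576]

(P^5)[A -> B] = 386407/524288

Answer: 386407/524288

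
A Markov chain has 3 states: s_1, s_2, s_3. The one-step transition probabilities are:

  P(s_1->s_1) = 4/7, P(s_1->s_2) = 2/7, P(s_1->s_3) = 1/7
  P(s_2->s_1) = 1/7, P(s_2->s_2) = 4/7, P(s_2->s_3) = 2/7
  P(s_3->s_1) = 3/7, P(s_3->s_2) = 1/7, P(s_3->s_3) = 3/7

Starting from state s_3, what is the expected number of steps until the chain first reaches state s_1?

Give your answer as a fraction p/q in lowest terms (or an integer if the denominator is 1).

Answer: 14/5

Derivation:
Let h_i = expected steps to first reach s_1 from state i.
Boundary: h_s_1 = 0.
First-step equations for the other states:
  h_s_2 = 1 + 1/7*h_s_1 + 4/7*h_s_2 + 2/7*h_s_3
  h_s_3 = 1 + 3/7*h_s_1 + 1/7*h_s_2 + 3/7*h_s_3

Substituting h_s_1 = 0 and rearranging gives the linear system (I - Q) h = 1:
  [3/7, -2/7] . (h_s_2, h_s_3) = 1
  [-1/7, 4/7] . (h_s_2, h_s_3) = 1

Solving yields:
  h_s_2 = 21/5
  h_s_3 = 14/5

Starting state is s_3, so the expected hitting time is h_s_3 = 14/5.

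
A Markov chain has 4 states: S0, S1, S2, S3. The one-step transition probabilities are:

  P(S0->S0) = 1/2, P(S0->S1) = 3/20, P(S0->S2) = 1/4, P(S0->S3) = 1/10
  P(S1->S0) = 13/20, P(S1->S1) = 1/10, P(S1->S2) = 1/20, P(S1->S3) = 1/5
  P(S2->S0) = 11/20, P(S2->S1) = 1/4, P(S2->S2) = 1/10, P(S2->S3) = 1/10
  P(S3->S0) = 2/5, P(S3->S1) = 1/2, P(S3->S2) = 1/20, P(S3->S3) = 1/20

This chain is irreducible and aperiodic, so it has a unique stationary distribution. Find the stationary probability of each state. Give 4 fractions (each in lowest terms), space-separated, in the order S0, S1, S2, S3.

The stationary distribution satisfies pi = pi * P, i.e.:
  pi_S0 = 1/2*pi_S0 + 13/20*pi_S1 + 11/20*pi_S2 + 2/5*pi_S3
  pi_S1 = 3/20*pi_S0 + 1/10*pi_S1 + 1/4*pi_S2 + 1/2*pi_S3
  pi_S2 = 1/4*pi_S0 + 1/20*pi_S1 + 1/10*pi_S2 + 1/20*pi_S3
  pi_S3 = 1/10*pi_S0 + 1/5*pi_S1 + 1/10*pi_S2 + 1/20*pi_S3
with normalization: pi_S0 + pi_S1 + pi_S2 + pi_S3 = 1.

Using the first 3 balance equations plus normalization, the linear system A*pi = b is:
  [-1/2, 13/20, 11/20, 2/5] . pi = 0
  [3/20, -9/10, 1/4, 1/2] . pi = 0
  [1/4, 1/20, -9/10, 1/20] . pi = 0
  [1, 1, 1, 1] . pi = 1

Solving yields:
  pi_S0 = 351/667
  pi_S1 = 131/667
  pi_S2 = 109/667
  pi_S3 = 76/667

Verification (pi * P):
  351/667*1/2 + 131/667*13/20 + 109/667*11/20 + 76/667*2/5 = 351/667 = pi_S0  (ok)
  351/667*3/20 + 131/667*1/10 + 109/667*1/4 + 76/667*1/2 = 131/667 = pi_S1  (ok)
  351/667*1/4 + 131/667*1/20 + 109/667*1/10 + 76/667*1/20 = 109/667 = pi_S2  (ok)
  351/667*1/10 + 131/667*1/5 + 109/667*1/10 + 76/667*1/20 = 76/667 = pi_S3  (ok)

Answer: 351/667 131/667 109/667 76/667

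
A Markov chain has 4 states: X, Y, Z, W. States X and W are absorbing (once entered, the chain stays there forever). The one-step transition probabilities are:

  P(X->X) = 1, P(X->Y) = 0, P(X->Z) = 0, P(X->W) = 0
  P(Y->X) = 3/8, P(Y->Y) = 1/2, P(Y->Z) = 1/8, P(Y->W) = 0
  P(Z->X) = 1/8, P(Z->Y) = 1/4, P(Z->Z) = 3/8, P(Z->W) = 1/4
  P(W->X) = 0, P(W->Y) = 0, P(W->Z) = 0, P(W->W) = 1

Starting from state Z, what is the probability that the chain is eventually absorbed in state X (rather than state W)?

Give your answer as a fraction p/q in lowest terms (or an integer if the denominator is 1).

Let a_i = P(absorbed in X | start in state i).
Boundary conditions: a_X = 1, a_W = 0.
For each transient state i, a_i = sum_j P(i->j) * a_j:
  a_Y = 3/8*a_X + 1/2*a_Y + 1/8*a_Z + 0*a_W
  a_Z = 1/8*a_X + 1/4*a_Y + 3/8*a_Z + 1/4*a_W

Substituting a_X = 1 and a_W = 0, rearrange to (I - Q) a = r where r[i] = P(i -> X):
  [1/2, -1/8] . (a_Y, a_Z) = 3/8
  [-1/4, 5/8] . (a_Y, a_Z) = 1/8

Solving yields:
  a_Y = 8/9
  a_Z = 5/9

Starting state is Z, so the absorption probability is a_Z = 5/9.

Answer: 5/9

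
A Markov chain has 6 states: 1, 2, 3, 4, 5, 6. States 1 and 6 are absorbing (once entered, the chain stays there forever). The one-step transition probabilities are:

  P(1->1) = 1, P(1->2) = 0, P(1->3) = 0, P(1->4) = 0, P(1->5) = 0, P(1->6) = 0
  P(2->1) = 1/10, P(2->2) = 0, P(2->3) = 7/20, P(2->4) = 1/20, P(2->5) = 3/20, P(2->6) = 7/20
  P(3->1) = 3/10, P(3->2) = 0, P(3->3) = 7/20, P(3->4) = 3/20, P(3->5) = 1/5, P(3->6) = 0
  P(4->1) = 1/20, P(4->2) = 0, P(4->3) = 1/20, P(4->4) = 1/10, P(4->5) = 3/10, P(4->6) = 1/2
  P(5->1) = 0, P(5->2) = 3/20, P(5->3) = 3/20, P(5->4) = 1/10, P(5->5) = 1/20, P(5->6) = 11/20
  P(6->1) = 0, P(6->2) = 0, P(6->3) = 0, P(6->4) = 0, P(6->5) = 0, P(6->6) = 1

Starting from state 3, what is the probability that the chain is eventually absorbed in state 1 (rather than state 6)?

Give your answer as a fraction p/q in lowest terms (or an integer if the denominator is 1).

Let a_i = P(absorbed in 1 | start in state i).
Boundary conditions: a_1 = 1, a_6 = 0.
For each transient state i, a_i = sum_j P(i->j) * a_j:
  a_2 = 1/10*a_1 + 0*a_2 + 7/20*a_3 + 1/20*a_4 + 3/20*a_5 + 7/20*a_6
  a_3 = 3/10*a_1 + 0*a_2 + 7/20*a_3 + 3/20*a_4 + 1/5*a_5 + 0*a_6
  a_4 = 1/20*a_1 + 0*a_2 + 1/20*a_3 + 1/10*a_4 + 3/10*a_5 + 1/2*a_6
  a_5 = 0*a_1 + 3/20*a_2 + 3/20*a_3 + 1/10*a_4 + 1/20*a_5 + 11/20*a_6

Substituting a_1 = 1 and a_6 = 0, rearrange to (I - Q) a = r where r[i] = P(i -> 1):
  [1, -7/20, -1/20, -3/20] . (a_2, a_3, a_4, a_5) = 1/10
  [0, 13/20, -3/20, -1/5] . (a_2, a_3, a_4, a_5) = 3/10
  [0, -1/20, 9/10, -3/10] . (a_2, a_3, a_4, a_5) = 1/20
  [-3/20, -3/20, -1/10, 19/20] . (a_2, a_3, a_4, a_5) = 0

Solving yields:
  a_2 = 4759/14977
  a_3 = 8069/14977
  a_4 = 10133/74885
  a_5 = 11194/74885

Starting state is 3, so the absorption probability is a_3 = 8069/14977.

Answer: 8069/14977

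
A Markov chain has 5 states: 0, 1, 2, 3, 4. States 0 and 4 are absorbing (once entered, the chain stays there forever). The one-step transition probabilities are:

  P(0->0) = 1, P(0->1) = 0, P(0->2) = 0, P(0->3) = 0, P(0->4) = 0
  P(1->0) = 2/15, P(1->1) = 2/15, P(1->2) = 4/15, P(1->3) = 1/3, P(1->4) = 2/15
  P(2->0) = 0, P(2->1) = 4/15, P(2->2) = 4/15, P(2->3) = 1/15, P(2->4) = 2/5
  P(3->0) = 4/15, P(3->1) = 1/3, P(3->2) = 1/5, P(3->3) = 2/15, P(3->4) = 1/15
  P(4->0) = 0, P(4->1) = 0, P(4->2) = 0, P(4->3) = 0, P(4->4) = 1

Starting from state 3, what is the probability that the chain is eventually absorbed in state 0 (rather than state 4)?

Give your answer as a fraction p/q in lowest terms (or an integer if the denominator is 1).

Let a_i = P(absorbed in 0 | start in state i).
Boundary conditions: a_0 = 1, a_4 = 0.
For each transient state i, a_i = sum_j P(i->j) * a_j:
  a_1 = 2/15*a_0 + 2/15*a_1 + 4/15*a_2 + 1/3*a_3 + 2/15*a_4
  a_2 = 0*a_0 + 4/15*a_1 + 4/15*a_2 + 1/15*a_3 + 2/5*a_4
  a_3 = 4/15*a_0 + 1/3*a_1 + 1/5*a_2 + 2/15*a_3 + 1/15*a_4

Substituting a_0 = 1 and a_4 = 0, rearrange to (I - Q) a = r where r[i] = P(i -> 0):
  [13/15, -4/15, -1/3] . (a_1, a_2, a_3) = 2/15
  [-4/15, 11/15, -1/15] . (a_1, a_2, a_3) = 0
  [-1/3, -1/5, 13/15] . (a_1, a_2, a_3) = 4/15

Solving yields:
  a_1 = 172/419
  a_2 = 82/419
  a_3 = 214/419

Starting state is 3, so the absorption probability is a_3 = 214/419.

Answer: 214/419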